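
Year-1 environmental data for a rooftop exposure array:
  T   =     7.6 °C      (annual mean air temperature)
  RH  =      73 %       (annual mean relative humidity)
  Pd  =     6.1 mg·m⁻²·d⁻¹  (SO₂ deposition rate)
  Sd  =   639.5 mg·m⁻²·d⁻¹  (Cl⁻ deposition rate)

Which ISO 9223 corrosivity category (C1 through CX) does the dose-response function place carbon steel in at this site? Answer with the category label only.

carbon steel: f(T) = +0.150·(T−10) [T≤10 °C] = -0.3600
  SO₂ term: 1.77·6.1^0.52·exp(0.02·73-0.3600) = 13.62
  Cl⁻ term: 0.102·639.5^0.62·exp(0.033·73+0.04·7.6) = 84.42
  r_corr = 13.62 + 84.42 = 98.04 μm/a
ISO 9223 Table 2 (carbon steel): 80 < 98 ≤ 200 μm/a ⇒ C5

C5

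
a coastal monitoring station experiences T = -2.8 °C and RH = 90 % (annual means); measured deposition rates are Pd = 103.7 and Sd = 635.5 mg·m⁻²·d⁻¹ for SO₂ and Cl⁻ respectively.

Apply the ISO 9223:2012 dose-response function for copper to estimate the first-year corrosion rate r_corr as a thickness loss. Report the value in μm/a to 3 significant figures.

r_corr = 2.02 μm/a

copper: temperature factor f = +0.126·(-12.8) = -1.6128
  Pd branch = 0.0053·Pd^0.26·e^(0.059·RH+f) = 0.7146 μm/a
  Sd branch = 0.01025·Sd^0.27·e^(0.036·RH+0.049·T) = 1.303 μm/a
  sum: 0.7146 + 1.303 → r_corr = 2.018 μm/a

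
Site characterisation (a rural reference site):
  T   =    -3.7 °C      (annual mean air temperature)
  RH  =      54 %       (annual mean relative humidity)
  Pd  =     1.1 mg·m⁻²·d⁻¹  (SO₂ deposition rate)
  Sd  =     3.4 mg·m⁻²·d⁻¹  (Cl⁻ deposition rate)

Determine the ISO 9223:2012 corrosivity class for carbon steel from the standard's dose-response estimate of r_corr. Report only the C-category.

carbon steel: T≤10 °C ⇒ hinge +0.150·(-3.7−10) = -2.0550
  SO₂ term: 1.77·1.1^0.52·exp(0.02·54-2.0550) = 0.7016
  Sd branch = 0.102·Sd^0.62·e^(0.033·RH+0.04·T) = 1.116 μm/a
  sum: 0.7016 + 1.116 → r_corr = 1.818 μm/a
Category bounds: 1.3…25 μm/a bracket r_corr ⇒ C2

C2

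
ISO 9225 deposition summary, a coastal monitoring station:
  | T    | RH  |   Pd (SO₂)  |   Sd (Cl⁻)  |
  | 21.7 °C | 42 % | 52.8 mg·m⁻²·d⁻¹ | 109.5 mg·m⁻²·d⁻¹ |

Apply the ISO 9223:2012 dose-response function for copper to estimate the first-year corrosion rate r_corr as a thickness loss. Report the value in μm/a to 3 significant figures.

r_corr = 0.548 μm/a

copper: f(T) = -0.080·(T−10) [T>10 °C] = -0.9360
  Pd branch = 0.0053·Pd^0.26·e^(0.059·RH+f) = 0.06948 μm/a
  Sd branch = 0.01025·Sd^0.27·e^(0.036·RH+0.049·T) = 0.4784 μm/a
  r_corr = 0.06948 + 0.4784 = 0.5479 μm/a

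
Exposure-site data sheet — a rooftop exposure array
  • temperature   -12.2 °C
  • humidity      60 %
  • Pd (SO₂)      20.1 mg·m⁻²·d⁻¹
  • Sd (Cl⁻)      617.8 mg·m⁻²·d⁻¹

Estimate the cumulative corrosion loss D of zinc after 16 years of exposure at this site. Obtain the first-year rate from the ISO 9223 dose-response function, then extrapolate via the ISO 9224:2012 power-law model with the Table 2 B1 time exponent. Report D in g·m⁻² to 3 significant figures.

zinc: T≤10 °C ⇒ hinge +0.038·(-12.2−10) = -0.8436
  Pd branch = 0.0129·Pd^0.44·e^(0.046·RH+f) = 0.3283 μm/a
  Cl⁻ term: 0.0175·617.8^0.57·exp(0.008·60+0.085·-12.2) = 0.3908
  sum: 0.3283 + 0.3908 → r_corr = 0.7191 μm/a
Power-law: D(16) = r_corr · 16^0.813
  D(16) = 0.7191 × 16^0.813 = 0.7191 × 9.527 = 6.851 μm
  Mass loss = 6.851 μm × 7.14 g/cm³ = 48.91 g·m⁻²

D(16) = 48.9 g·m⁻²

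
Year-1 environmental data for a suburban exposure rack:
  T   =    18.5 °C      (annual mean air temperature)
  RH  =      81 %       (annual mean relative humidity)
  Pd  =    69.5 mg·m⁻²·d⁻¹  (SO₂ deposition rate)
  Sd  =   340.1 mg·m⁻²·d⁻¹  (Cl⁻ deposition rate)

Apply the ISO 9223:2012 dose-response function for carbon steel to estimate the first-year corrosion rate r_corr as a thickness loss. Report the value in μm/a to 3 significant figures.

r_corr = 166 μm/a

carbon steel: T>10 °C ⇒ hinge -0.054·(18.5−10) = -0.4590
  SO₂ term: 1.77·69.5^0.52·exp(0.02·81-0.4590) = 51.29
  Sd branch = 0.102·Sd^0.62·e^(0.033·RH+0.04·T) = 114.9 μm/a
  r_corr = 51.29 + 114.9 = 166.2 μm/a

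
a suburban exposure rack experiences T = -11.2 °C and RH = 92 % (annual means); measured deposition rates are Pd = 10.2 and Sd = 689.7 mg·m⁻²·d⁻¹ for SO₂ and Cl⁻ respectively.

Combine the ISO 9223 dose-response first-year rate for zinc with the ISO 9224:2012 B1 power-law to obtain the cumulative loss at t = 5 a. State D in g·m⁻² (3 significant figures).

D(5) = 44.6 g·m⁻²

zinc: T≤10 °C ⇒ hinge +0.038·(-11.2−10) = -0.8056
  Pd branch = 0.0129·Pd^0.44·e^(0.046·RH+f) = 1.103 μm/a
  Sd branch = 0.0175·Sd^0.57·e^(0.008·RH+0.085·T) = 0.5851 μm/a
  sum: 1.103 + 0.5851 → r_corr = 1.688 μm/a
Long-term exponent b (ISO 9224 Table 2, B1) = 0.813
  D(5) = 1.688 × 5^0.813 = 1.688 × 3.701 = 6.246 μm
  Mass loss = 6.246 μm × 7.14 g/cm³ = 44.59 g·m⁻²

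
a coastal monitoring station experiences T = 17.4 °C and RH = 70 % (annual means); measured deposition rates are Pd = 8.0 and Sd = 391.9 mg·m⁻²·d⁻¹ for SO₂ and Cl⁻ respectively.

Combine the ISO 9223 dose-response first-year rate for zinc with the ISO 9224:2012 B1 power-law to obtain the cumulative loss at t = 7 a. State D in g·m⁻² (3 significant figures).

D(7) = 157 g·m⁻²

zinc: f(T) = -0.071·(T−10) [T>10 °C] = -0.5254
  SO₂ term: 0.0129·8.0^0.44·exp(0.046·70-0.5254) = 0.4766
  Cl⁻ term: 0.0175·391.9^0.57·exp(0.008·70+0.085·17.4) = 4.043
  r_corr = 0.4766 + 4.043 = 4.519 μm/a
Long-term exponent b (ISO 9224 Table 2, B1) = 0.813
  D(7) = 4.519 × 7^0.813 = 4.519 × 4.865 = 21.99 μm
  Mass loss = 21.99 μm × 7.14 g/cm³ = 157 g·m⁻²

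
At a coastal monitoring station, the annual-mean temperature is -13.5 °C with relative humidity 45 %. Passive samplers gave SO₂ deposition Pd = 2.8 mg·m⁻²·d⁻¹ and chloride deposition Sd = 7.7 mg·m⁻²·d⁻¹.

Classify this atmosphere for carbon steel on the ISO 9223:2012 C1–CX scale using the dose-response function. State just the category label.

C1

carbon steel: T≤10 °C ⇒ hinge +0.150·(-13.5−10) = -3.5250
  Pd branch = 1.77·Pd^0.52·e^(0.02·RH+f) = 0.219 μm/a
  Sd branch = 0.102·Sd^0.62·e^(0.033·RH+0.04·T) = 0.9303 μm/a
  r_corr = 0.219 + 0.9303 = 1.149 μm/a
1.15 μm/a falls in (0, 1.3] for carbon steel → category C1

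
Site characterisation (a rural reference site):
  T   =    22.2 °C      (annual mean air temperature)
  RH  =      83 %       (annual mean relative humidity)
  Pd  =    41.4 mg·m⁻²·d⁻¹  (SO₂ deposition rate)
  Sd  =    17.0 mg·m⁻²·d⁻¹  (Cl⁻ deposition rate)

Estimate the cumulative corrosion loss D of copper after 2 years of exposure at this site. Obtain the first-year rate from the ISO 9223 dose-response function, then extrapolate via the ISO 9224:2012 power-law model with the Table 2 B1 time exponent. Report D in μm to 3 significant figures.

copper: temperature factor f = -0.080·(12.2) = -0.9760
  Pd branch = 0.0053·Pd^0.26·e^(0.059·RH+f) = 0.704 μm/a
  Sd branch = 0.01025·Sd^0.27·e^(0.036·RH+0.049·T) = 1.297 μm/a
  sum: 0.704 + 1.297 → r_corr = 2.001 μm/a
Long-term exponent b (ISO 9224 Table 2, B1) = 0.667
  D(2) = 2.001 × 2^0.667 = 2.001 × 1.588 = 3.178 μm

D(2) = 3.18 μm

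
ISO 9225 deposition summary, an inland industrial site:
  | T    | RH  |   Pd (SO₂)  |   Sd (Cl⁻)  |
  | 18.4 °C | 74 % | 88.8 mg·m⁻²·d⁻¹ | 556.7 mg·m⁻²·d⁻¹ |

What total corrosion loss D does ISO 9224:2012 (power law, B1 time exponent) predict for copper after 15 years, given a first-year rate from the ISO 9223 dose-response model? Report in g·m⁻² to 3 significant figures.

copper: f(T) = -0.080·(T−10) [T>10 °C] = -0.6720
  Pd branch = 0.0053·Pd^0.26·e^(0.059·RH+f) = 0.6841 μm/a
  Cl⁻ term: 0.01025·556.7^0.27·exp(0.036·74+0.049·18.4) = 1.998
  sum: 0.6841 + 1.998 → r_corr = 2.682 μm/a
Long-term exponent b (ISO 9224 Table 2, B1) = 0.667
  D(15) = 2.682 × 15^0.667 = 2.682 × 6.088 = 16.33 μm
  Mass loss = 16.33 μm × 8.96 g/cm³ = 146.3 g·m⁻²

D(15) = 146 g·m⁻²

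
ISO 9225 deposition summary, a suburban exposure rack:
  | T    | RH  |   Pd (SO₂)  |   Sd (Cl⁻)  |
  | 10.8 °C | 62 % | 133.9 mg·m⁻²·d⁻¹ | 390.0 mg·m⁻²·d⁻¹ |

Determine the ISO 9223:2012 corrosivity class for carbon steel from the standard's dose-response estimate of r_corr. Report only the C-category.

C5

carbon steel: f(T) = -0.054·(T−10) [T>10 °C] = -0.0432
  Pd branch = 1.77·Pd^0.52·e^(0.02·RH+f) = 74.76 μm/a
  Cl⁻ term: 0.102·390.0^0.62·exp(0.033·62+0.04·10.8) = 49.12
  r_corr = 74.76 + 49.12 = 123.9 μm/a
Category bounds: 80…200 μm/a bracket r_corr ⇒ C5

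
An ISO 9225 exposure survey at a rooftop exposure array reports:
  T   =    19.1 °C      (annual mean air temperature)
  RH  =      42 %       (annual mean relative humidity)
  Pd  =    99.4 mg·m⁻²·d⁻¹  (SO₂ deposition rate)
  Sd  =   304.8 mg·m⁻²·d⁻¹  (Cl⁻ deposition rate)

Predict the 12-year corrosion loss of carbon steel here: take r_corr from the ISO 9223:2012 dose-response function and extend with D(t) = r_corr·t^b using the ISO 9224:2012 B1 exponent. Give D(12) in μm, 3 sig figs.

carbon steel: temperature factor f = -0.054·(9.1) = -0.4914
  SO₂ term: 1.77·99.4^0.52·exp(0.02·42-0.4914) = 27.42
  Cl⁻ term: 0.102·304.8^0.62·exp(0.033·42+0.04·19.1) = 30.37
  sum: 27.42 + 30.37 → r_corr = 57.78 μm/a
ISO 9224: D(t) = r_corr · t^b with b = 0.523 (carbon steel, B1)
  D(12) = 57.78 × 12^0.523 = 57.78 × 3.668 = 211.9 μm

D(12) = 212 μm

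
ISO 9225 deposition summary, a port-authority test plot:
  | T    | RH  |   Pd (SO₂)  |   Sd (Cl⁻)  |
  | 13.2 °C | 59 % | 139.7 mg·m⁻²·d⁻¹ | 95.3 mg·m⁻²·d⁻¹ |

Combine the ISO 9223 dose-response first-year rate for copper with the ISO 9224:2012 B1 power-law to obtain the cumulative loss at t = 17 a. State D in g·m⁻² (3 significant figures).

copper: f(T) = -0.080·(T−10) [T>10 °C] = -0.2560
  sulphur-dioxide contribution → 0.4815 μm/a
  chloride contribution → 0.5603 μm/a
  total first-year rate 1.042 μm/a
Long-term exponent b (ISO 9224 Table 2, B1) = 0.667
  D(17) = 1.042 × 17^0.667 = 1.042 × 6.618 = 6.895 μm
  Mass loss = 6.895 μm × 8.96 g/cm³ = 61.78 g·m⁻²

D(17) = 61.8 g·m⁻²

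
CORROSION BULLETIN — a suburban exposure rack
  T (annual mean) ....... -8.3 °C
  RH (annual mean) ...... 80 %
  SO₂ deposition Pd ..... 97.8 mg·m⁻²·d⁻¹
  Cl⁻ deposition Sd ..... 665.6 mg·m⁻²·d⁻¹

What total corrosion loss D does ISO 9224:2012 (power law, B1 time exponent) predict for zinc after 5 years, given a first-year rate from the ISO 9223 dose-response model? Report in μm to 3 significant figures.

zinc: f(T) = +0.038·(T−10) [T≤10 °C] = -0.6954
  Pd branch = 0.0129·Pd^0.44·e^(0.046·RH+f) = 1.917 μm/a
  Sd branch = 0.0175·Sd^0.57·e^(0.008·RH+0.085·T) = 0.6665 μm/a
  r_corr = 1.917 + 0.6665 = 2.583 μm/a
Power-law: D(5) = r_corr · 5^0.813
  D(5) = 2.583 × 5^0.813 = 2.583 × 3.701 = 9.559 μm

D(5) = 9.56 μm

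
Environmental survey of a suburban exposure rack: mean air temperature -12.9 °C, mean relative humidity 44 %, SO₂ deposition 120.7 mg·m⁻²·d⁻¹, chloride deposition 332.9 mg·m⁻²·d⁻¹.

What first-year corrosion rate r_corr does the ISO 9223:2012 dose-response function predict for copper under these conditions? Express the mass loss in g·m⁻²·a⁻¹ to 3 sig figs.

copper: f(T) = +0.126·(T−10) [T≤10 °C] = -2.8854
  sulphur-dioxide contribution → 0.0138 μm/a
  chloride contribution → 0.1274 μm/a
  ⇒ r_corr(copper) = 0.1412 μm/a
Convert to mass loss: 0.1412 μm/a × 8.96 g/cm³ = 1.265 g·m⁻²·a⁻¹

r_corr = 1.27 g·m⁻²·a⁻¹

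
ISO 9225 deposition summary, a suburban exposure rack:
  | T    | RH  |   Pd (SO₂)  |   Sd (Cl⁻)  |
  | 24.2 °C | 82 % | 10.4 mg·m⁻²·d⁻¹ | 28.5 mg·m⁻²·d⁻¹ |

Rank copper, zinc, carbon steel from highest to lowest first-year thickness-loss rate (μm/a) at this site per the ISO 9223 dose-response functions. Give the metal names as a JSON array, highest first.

copper: T>10 °C ⇒ hinge -0.080·(24.2−10) = -1.1360
  Pd branch = 0.0053·Pd^0.26·e^(0.059·RH+f) = 0.3949 μm/a
  Cl⁻ term: 0.01025·28.5^0.27·exp(0.036·82+0.049·24.2) = 1.587
  r_corr = 0.3949 + 1.587 = 1.982 μm/a
zinc: f(T) = -0.071·(T−10) [T>10 °C] = -1.0082
  SO₂ term: 0.0129·10.4^0.44·exp(0.046·82-1.0082) = 0.5733
  Cl⁻ term: 0.0175·28.5^0.57·exp(0.008·82+0.085·24.2) = 1.78
  r_corr = 0.5733 + 1.78 = 2.354 μm/a
carbon steel: temperature factor f = -0.054·(14.2) = -0.7668
  SO₂ term: 1.77·10.4^0.52·exp(0.02·82-0.7668) = 14.32
  Cl⁻ term: 0.102·28.5^0.62·exp(0.033·82+0.04·24.2) = 32.08
  sum: 14.32 + 32.08 → r_corr = 46.4 μm/a
Ordering by μm/a: carbon steel (46.4) > zinc (2.35) > copper (1.98)

["carbon steel", "zinc", "copper"]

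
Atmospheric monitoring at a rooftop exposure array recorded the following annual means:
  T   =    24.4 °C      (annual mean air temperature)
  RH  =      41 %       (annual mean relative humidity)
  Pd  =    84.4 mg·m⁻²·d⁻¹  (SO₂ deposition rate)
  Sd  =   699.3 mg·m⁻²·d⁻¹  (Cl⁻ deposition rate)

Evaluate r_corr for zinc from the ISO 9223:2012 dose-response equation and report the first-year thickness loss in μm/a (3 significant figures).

r_corr = 8.30 μm/a

zinc: temperature factor f = -0.071·(14.4) = -1.0224
  SO₂ term: 0.0129·84.4^0.44·exp(0.046·41-1.0224) = 0.2154
  Cl⁻ term: 0.0175·699.3^0.57·exp(0.008·41+0.085·24.4) = 8.085
  r_corr = 0.2154 + 8.085 = 8.3 μm/a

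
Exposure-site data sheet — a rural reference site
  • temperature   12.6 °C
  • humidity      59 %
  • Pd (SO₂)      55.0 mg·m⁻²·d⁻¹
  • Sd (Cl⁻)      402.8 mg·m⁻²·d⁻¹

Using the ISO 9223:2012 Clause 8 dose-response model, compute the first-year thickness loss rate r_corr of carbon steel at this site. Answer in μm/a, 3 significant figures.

r_corr = 89.0 μm/a

carbon steel: T>10 °C ⇒ hinge -0.054·(12.6−10) = -0.1404
  SO₂ term: 1.77·55.0^0.52·exp(0.02·59-0.1404) = 40.22
  Sd branch = 0.102·Sd^0.62·e^(0.033·RH+0.04·T) = 48.78 μm/a
  sum: 40.22 + 48.78 → r_corr = 89 μm/a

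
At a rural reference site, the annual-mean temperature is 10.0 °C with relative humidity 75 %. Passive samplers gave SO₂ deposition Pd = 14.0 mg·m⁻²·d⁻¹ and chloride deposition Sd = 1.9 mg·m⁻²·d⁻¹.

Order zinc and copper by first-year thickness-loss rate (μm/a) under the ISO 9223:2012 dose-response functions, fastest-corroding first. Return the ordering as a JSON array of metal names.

["zinc", "copper"]

zinc: T≤10 °C ⇒ hinge +0.038·(10.0−10) = +0.0000
  sulphur-dioxide contribution → 1.298 μm/a
  chloride contribution → 0.1076 μm/a
  ⇒ r_corr(zinc) = 1.405 μm/a
copper: f(T) = +0.126·(T−10) [T≤10 °C] = +0.0000
  sulphur-dioxide contribution → 0.8791 μm/a
  chloride contribution → 0.2961 μm/a
  ⇒ r_corr(copper) = 1.175 μm/a
Ordering by μm/a: zinc (1.41) > copper (1.18)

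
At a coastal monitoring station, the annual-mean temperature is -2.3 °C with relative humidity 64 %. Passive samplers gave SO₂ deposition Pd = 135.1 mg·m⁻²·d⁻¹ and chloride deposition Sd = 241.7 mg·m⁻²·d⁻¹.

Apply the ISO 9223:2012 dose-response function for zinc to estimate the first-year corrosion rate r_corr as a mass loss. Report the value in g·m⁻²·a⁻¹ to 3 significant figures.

r_corr = 13.4 g·m⁻²·a⁻¹

zinc: f(T) = +0.038·(T−10) [T≤10 °C] = -0.4674
  SO₂ term: 0.0129·135.1^0.44·exp(0.046·64-0.4674) = 1.329
  Cl⁻ term: 0.0175·241.7^0.57·exp(0.008·64+0.085·-2.3) = 0.5482
  sum: 1.329 + 0.5482 → r_corr = 1.878 μm/a
Convert to mass loss: 1.878 μm/a × 7.14 g/cm³ = 13.41 g·m⁻²·a⁻¹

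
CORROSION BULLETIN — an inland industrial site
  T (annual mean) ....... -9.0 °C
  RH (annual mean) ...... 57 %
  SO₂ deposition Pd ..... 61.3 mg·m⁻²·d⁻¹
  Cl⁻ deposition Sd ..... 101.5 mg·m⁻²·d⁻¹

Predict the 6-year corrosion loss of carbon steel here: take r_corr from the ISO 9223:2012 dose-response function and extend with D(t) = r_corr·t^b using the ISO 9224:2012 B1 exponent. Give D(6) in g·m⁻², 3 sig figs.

D(6) = 219 g·m⁻²

carbon steel: T≤10 °C ⇒ hinge +0.150·(-9.0−10) = -2.8500
  sulphur-dioxide contribution → 2.722 μm/a
  chloride contribution → 8.188 μm/a
  ⇒ r_corr(carbon steel) = 10.91 μm/a
Long-term exponent b (ISO 9224 Table 2, B1) = 0.523
  D(6) = 10.91 × 6^0.523 = 10.91 × 2.553 = 27.85 μm
  Mass loss = 27.85 μm × 7.85 g/cm³ = 218.6 g·m⁻²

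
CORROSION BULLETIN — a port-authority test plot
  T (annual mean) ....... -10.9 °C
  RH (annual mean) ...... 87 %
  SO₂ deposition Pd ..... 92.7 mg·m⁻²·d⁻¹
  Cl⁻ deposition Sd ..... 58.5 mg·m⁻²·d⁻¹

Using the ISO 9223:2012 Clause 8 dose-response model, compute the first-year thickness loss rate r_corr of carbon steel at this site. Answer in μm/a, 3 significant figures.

r_corr = 19.1 μm/a

carbon steel: f(T) = +0.150·(T−10) [T≤10 °C] = -3.1350
  sulphur-dioxide contribution → 4.624 μm/a
  chloride contribution → 14.51 μm/a
  total first-year rate 19.14 μm/a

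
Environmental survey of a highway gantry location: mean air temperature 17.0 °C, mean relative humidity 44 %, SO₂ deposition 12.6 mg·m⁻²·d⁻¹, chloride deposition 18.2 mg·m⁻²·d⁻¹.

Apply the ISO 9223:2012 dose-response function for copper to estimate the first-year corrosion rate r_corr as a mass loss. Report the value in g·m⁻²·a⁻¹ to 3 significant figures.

copper: f(T) = -0.080·(T−10) [T>10 °C] = -0.5600
  sulphur-dioxide contribution → 0.07845 μm/a
  chloride contribution → 0.2516 μm/a
  ⇒ r_corr(copper) = 0.33 μm/a
Convert to mass loss: 0.33 μm/a × 8.96 g/cm³ = 2.957 g·m⁻²·a⁻¹

r_corr = 2.96 g·m⁻²·a⁻¹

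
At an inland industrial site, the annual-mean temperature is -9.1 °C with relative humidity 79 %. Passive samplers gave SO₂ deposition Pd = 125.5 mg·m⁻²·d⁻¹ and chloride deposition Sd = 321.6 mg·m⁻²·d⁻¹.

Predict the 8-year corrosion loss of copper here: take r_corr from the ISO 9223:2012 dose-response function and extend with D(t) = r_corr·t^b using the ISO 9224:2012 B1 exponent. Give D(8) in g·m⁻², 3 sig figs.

copper: temperature factor f = +0.126·(-19.1) = -2.4066
  SO₂ term: 0.0053·125.5^0.26·exp(0.059·79-2.4066) = 0.1774
  Cl⁻ term: 0.01025·321.6^0.27·exp(0.036·79+0.049·-9.1) = 0.536
  r_corr = 0.1774 + 0.536 = 0.7134 μm/a
Long-term exponent b (ISO 9224 Table 2, B1) = 0.667
  D(8) = 0.7134 × 8^0.667 = 0.7134 × 4.003 = 2.856 μm
  Mass loss = 2.856 μm × 8.96 g/cm³ = 25.59 g·m⁻²

D(8) = 25.6 g·m⁻²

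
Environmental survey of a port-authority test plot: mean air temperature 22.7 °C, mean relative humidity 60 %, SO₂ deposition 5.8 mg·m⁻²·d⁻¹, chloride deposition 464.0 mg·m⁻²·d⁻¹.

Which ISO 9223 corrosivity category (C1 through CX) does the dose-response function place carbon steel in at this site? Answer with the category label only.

C5

carbon steel: temperature factor f = -0.054·(12.7) = -0.6858
  Pd branch = 1.77·Pd^0.52·e^(0.02·RH+f) = 7.384 μm/a
  Cl⁻ term: 0.102·464.0^0.62·exp(0.033·60+0.04·22.7) = 82.43
  r_corr = 7.384 + 82.43 = 89.81 μm/a
Category bounds: 80…200 μm/a bracket r_corr ⇒ C5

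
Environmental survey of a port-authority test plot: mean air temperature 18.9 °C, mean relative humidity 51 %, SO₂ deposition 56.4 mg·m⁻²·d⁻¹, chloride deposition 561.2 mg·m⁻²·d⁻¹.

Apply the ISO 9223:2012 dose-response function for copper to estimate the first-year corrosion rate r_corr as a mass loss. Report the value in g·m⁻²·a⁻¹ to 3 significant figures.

r_corr = 9.38 g·m⁻²·a⁻¹

copper: T>10 °C ⇒ hinge -0.080·(18.9−10) = -0.7120
  sulphur-dioxide contribution → 0.1504 μm/a
  chloride contribution → 0.8965 μm/a
  ⇒ r_corr(copper) = 1.047 μm/a
Convert to mass loss: 1.047 μm/a × 8.96 g/cm³ = 9.38 g·m⁻²·a⁻¹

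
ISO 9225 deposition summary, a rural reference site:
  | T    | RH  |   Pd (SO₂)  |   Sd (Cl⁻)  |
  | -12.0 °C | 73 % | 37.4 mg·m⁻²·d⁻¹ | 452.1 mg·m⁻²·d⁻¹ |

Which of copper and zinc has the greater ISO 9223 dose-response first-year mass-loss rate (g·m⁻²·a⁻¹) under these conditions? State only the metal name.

zinc

copper: f(T) = +0.126·(T−10) [T≤10 °C] = -2.7720
  Pd branch = 0.0053·Pd^0.26·e^(0.059·RH+f) = 0.06308 μm/a
  Sd branch = 0.01025·Sd^0.27·e^(0.036·RH+0.049·T) = 0.4108 μm/a
  r_corr = 0.06308 + 0.4108 = 0.4738 μm/a
  mass loss = 0.4738 μm/a × 8.96 g/cm³ = 4.246 g·m⁻²·a⁻¹
zinc: temperature factor f = +0.038·(-22.0) = -0.8360
  Pd branch = 0.0129·Pd^0.44·e^(0.046·RH+f) = 0.7906 μm/a
  Sd branch = 0.0175·Sd^0.57·e^(0.008·RH+0.085·T) = 0.3691 μm/a
  r_corr = 0.7906 + 0.3691 = 1.16 μm/a
  mass loss = 1.16 μm/a × 7.14 g/cm³ = 8.28 g·m⁻²·a⁻¹
Ordering by g·m⁻²·a⁻¹: zinc (8.28) > copper (4.25)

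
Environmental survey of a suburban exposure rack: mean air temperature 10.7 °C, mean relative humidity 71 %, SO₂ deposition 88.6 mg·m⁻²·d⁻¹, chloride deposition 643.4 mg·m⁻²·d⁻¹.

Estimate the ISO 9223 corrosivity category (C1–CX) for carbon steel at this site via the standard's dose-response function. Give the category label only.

C5

carbon steel: temperature factor f = -0.054·(0.7) = -0.0378
  Pd branch = 1.77·Pd^0.52·e^(0.02·RH+f) = 72.6 μm/a
  Cl⁻ term: 0.102·643.4^0.62·exp(0.033·71+0.04·10.7) = 89.8
  sum: 72.6 + 89.8 → r_corr = 162.4 μm/a
Category bounds: 80…200 μm/a bracket r_corr ⇒ C5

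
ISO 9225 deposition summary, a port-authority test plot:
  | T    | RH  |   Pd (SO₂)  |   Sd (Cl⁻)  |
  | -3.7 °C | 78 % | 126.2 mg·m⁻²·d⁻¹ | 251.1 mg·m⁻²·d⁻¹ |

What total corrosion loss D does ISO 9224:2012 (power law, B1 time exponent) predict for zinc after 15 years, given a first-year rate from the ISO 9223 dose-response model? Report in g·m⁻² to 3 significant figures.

zinc: f(T) = +0.038·(T−10) [T≤10 °C] = -0.5206
  Pd branch = 0.0129·Pd^0.44·e^(0.046·RH+f) = 2.329 μm/a
  Sd branch = 0.0175·Sd^0.57·e^(0.008·RH+0.085·T) = 0.5564 μm/a
  r_corr = 2.329 + 0.5564 = 2.886 μm/a
Power-law: D(15) = r_corr · 15^0.813
  D(15) = 2.886 × 15^0.813 = 2.886 × 9.04 = 26.09 μm
  Mass loss = 26.09 μm × 7.14 g/cm³ = 186.2 g·m⁻²

D(15) = 186 g·m⁻²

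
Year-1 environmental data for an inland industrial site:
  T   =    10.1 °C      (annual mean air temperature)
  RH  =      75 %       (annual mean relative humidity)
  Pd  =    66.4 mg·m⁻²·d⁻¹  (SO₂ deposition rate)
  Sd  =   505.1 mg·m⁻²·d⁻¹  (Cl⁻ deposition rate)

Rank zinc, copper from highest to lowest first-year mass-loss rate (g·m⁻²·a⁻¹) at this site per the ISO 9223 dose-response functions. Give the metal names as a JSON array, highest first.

zinc: temperature factor f = -0.071·(0.1) = -0.0071
  sulphur-dioxide contribution → 2.556 μm/a
  chloride contribution → 2.614 μm/a
  ⇒ r_corr(zinc) = 5.171 μm/a
  mass loss = 5.171 μm/a × 7.14 g/cm³ = 36.92 g·m⁻²·a⁻¹
copper: temperature factor f = -0.080·(0.1) = -0.0080
  sulphur-dioxide contribution → 1.307 μm/a
  chloride contribution → 1.343 μm/a
  total first-year rate 2.65 μm/a
  mass loss = 2.65 μm/a × 8.96 g/cm³ = 23.75 g·m⁻²·a⁻¹
Ordering by g·m⁻²·a⁻¹: zinc (36.9) > copper (23.7)

["zinc", "copper"]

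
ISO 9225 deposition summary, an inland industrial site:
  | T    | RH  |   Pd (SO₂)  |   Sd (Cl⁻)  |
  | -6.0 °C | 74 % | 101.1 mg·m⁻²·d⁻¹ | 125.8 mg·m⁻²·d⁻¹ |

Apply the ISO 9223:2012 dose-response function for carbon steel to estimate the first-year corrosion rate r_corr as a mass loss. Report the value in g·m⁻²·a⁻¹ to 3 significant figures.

carbon steel: temperature factor f = +0.150·(-16.0) = -2.4000
  Pd branch = 1.77·Pd^0.52·e^(0.02·RH+f) = 7.778 μm/a
  Sd branch = 0.102·Sd^0.62·e^(0.033·RH+0.04·T) = 18.48 μm/a
  r_corr = 7.778 + 18.48 = 26.26 μm/a
Convert to mass loss: 26.26 μm/a × 7.85 g/cm³ = 206.1 g·m⁻²·a⁻¹

r_corr = 206 g·m⁻²·a⁻¹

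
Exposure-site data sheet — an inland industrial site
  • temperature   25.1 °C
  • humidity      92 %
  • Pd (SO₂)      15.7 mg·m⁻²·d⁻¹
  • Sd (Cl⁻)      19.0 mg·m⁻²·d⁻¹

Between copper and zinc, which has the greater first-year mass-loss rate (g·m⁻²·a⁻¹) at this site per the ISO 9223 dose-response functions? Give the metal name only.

copper

copper: f(T) = -0.080·(T−10) [T>10 °C] = -1.2080
  SO₂ term: 0.0053·15.7^0.26·exp(0.059·92-1.2080) = 0.7378
  Sd branch = 0.01025·Sd^0.27·e^(0.036·RH+0.049·T) = 2.131 μm/a
  sum: 0.7378 + 2.131 → r_corr = 2.868 μm/a
  mass loss = 2.868 μm/a × 8.96 g/cm³ = 25.7 g·m⁻²·a⁻¹
zinc: f(T) = -0.071·(T−10) [T>10 °C] = -1.0721
  SO₂ term: 0.0129·15.7^0.44·exp(0.046·92-1.0721) = 1.021
  Cl⁻ term: 0.0175·19.0^0.57·exp(0.008·92+0.085·25.1) = 1.652
  r_corr = 1.021 + 1.652 = 2.674 μm/a
  mass loss = 2.674 μm/a × 7.14 g/cm³ = 19.09 g·m⁻²·a⁻¹
Ordering by g·m⁻²·a⁻¹: copper (25.7) > zinc (19.1)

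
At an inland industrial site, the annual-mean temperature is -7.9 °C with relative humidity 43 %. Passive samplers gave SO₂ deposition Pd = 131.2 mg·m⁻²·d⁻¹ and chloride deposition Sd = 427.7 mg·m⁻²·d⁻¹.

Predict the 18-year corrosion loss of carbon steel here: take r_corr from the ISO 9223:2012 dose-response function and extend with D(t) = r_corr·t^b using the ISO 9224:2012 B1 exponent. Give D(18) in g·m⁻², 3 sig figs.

carbon steel: T≤10 °C ⇒ hinge +0.150·(-7.9−10) = -2.6850
  SO₂ term: 1.77·131.2^0.52·exp(0.02·43-2.6850) = 3.603
  Cl⁻ term: 0.102·427.7^0.62·exp(0.033·43+0.04·-7.9) = 13.15
  sum: 3.603 + 13.15 → r_corr = 16.75 μm/a
Long-term exponent b (ISO 9224 Table 2, B1) = 0.523
  D(18) = 16.75 × 18^0.523 = 16.75 × 4.534 = 75.97 μm
  Mass loss = 75.97 μm × 7.85 g/cm³ = 596.3 g·m⁻²

D(18) = 596 g·m⁻²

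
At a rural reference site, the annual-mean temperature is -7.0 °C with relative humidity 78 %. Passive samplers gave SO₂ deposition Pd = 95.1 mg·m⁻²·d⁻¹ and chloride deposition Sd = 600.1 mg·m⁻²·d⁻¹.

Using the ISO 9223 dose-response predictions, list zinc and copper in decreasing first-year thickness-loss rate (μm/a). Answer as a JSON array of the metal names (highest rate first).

["zinc", "copper"]

zinc: T≤10 °C ⇒ hinge +0.038·(-7.0−10) = -0.6460
  sulphur-dioxide contribution → 1.814 μm/a
  chloride contribution → 0.6906 μm/a
  ⇒ r_corr(zinc) = 2.505 μm/a
copper: T≤10 °C ⇒ hinge +0.126·(-7.0−10) = -2.1420
  sulphur-dioxide contribution → 0.2028 μm/a
  chloride contribution → 0.6782 μm/a
  total first-year rate 0.881 μm/a
Ordering by μm/a: zinc (2.5) > copper (0.881)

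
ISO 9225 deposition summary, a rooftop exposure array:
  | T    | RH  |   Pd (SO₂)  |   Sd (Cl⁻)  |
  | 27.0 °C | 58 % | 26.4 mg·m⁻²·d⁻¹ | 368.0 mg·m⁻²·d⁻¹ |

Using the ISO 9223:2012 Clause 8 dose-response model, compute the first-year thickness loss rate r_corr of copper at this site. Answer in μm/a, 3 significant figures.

r_corr = 1.63 μm/a

copper: temperature factor f = -0.080·(17.0) = -1.3600
  SO₂ term: 0.0053·26.4^0.26·exp(0.059·58-1.3600) = 0.09759
  Sd branch = 0.01025·Sd^0.27·e^(0.036·RH+0.049·T) = 1.531 μm/a
  r_corr = 0.09759 + 1.531 = 1.628 μm/a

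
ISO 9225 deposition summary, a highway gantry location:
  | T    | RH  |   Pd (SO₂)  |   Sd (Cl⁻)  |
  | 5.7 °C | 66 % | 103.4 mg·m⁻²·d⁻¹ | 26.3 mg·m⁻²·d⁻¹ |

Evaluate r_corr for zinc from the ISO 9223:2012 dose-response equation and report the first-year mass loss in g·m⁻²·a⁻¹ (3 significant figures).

r_corr = 14.8 g·m⁻²·a⁻¹

zinc: T≤10 °C ⇒ hinge +0.038·(5.7−10) = -0.1634
  SO₂ term: 0.0129·103.4^0.44·exp(0.046·66-0.1634) = 1.756
  Sd branch = 0.0175·Sd^0.57·e^(0.008·RH+0.085·T) = 0.3106 μm/a
  sum: 1.756 + 0.3106 → r_corr = 2.067 μm/a
Convert to mass loss: 2.067 μm/a × 7.14 g/cm³ = 14.76 g·m⁻²·a⁻¹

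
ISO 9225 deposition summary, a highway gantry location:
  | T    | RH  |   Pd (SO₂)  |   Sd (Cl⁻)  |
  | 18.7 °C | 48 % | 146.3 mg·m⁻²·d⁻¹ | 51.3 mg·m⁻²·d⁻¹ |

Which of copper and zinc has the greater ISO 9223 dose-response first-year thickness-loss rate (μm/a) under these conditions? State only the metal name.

zinc

copper: temperature factor f = -0.080·(8.7) = -0.6960
  sulphur-dioxide contribution → 0.164 μm/a
  chloride contribution → 0.4177 μm/a
  total first-year rate 0.5817 μm/a
zinc: temperature factor f = -0.071·(8.7) = -0.6177
  sulphur-dioxide contribution → 0.5675 μm/a
  chloride contribution → 1.188 μm/a
  total first-year rate 1.756 μm/a
Ordering by μm/a: zinc (1.76) > copper (0.582)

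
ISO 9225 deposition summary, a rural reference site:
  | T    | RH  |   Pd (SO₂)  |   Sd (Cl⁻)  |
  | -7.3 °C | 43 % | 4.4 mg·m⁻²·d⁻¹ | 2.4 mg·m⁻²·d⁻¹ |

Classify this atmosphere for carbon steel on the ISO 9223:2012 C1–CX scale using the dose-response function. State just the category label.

carbon steel: temperature factor f = +0.150·(-17.3) = -2.5950
  SO₂ term: 1.77·4.4^0.52·exp(0.02·43-2.5950) = 0.6746
  Sd branch = 0.102·Sd^0.62·e^(0.033·RH+0.04·T) = 0.5417 μm/a
  sum: 0.6746 + 0.5417 → r_corr = 1.216 μm/a
ISO 9223 Table 2 (carbon steel): 0 < 1.22 ≤ 1.3 μm/a ⇒ C1

C1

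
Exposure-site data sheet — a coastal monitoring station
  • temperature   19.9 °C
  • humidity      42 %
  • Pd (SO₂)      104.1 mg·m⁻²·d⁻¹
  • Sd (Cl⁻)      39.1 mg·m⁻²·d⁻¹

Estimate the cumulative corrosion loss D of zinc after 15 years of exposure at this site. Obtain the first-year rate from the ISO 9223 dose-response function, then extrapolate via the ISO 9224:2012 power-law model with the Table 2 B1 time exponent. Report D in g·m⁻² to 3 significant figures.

D(15) = 91.3 g·m⁻²

zinc: temperature factor f = -0.071·(9.9) = -0.7029
  sulphur-dioxide contribution → 0.3405 μm/a
  chloride contribution → 1.074 μm/a
  total first-year rate 1.415 μm/a
Power-law: D(15) = r_corr · 15^0.813
  D(15) = 1.415 × 15^0.813 = 1.415 × 9.04 = 12.79 μm
  Mass loss = 12.79 μm × 7.14 g/cm³ = 91.31 g·m⁻²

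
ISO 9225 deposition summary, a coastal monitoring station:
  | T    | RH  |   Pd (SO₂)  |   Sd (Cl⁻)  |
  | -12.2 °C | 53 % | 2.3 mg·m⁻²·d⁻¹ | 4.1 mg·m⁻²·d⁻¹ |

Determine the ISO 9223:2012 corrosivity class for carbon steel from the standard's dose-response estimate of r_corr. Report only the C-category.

carbon steel: f(T) = +0.150·(T−10) [T≤10 °C] = -3.3300
  sulphur-dioxide contribution → 0.282 μm/a
  chloride contribution → 0.8633 μm/a
  ⇒ r_corr(carbon steel) = 1.145 μm/a
Category bounds: 0…1.3 μm/a bracket r_corr ⇒ C1

C1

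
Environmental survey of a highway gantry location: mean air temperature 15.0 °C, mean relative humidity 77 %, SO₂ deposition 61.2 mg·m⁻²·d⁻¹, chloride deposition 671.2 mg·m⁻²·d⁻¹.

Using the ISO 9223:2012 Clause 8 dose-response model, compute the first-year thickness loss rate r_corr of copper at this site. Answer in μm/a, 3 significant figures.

r_corr = 2.95 μm/a

copper: temperature factor f = -0.080·(5.0) = -0.4000
  SO₂ term: 0.0053·61.2^0.26·exp(0.059·77-0.4000) = 0.973
  Sd branch = 0.01025·Sd^0.27·e^(0.036·RH+0.049·T) = 1.982 μm/a
  sum: 0.973 + 1.982 → r_corr = 2.955 μm/a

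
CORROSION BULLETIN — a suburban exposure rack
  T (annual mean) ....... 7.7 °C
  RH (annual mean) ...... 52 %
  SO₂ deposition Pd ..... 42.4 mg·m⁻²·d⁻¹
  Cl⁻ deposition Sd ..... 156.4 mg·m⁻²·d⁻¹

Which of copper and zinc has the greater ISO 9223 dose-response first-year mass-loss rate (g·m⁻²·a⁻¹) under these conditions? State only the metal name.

zinc

copper: T≤10 °C ⇒ hinge +0.126·(7.7−10) = -0.2898
  Pd branch = 0.0053·Pd^0.26·e^(0.059·RH+f) = 0.2259 μm/a
  Cl⁻ term: 0.01025·156.4^0.27·exp(0.036·52+0.049·7.7) = 0.3802
  sum: 0.2259 + 0.3802 → r_corr = 0.6061 μm/a
  mass loss = 0.6061 μm/a × 8.96 g/cm³ = 5.431 g·m⁻²·a⁻¹
zinc: f(T) = +0.038·(T−10) [T≤10 °C] = -0.0874
  Pd branch = 0.0129·Pd^0.44·e^(0.046·RH+f) = 0.6722 μm/a
  Cl⁻ term: 0.0175·156.4^0.57·exp(0.008·52+0.085·7.7) = 0.9092
  r_corr = 0.6722 + 0.9092 = 1.581 μm/a
  mass loss = 1.581 μm/a × 7.14 g/cm³ = 11.29 g·m⁻²·a⁻¹
Ordering by g·m⁻²·a⁻¹: zinc (11.3) > copper (5.43)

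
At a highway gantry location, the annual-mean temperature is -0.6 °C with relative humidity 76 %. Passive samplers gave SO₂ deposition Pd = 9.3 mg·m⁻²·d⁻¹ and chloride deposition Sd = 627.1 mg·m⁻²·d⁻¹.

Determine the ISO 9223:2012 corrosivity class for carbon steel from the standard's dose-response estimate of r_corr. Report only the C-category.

C4

carbon steel: temperature factor f = +0.150·(-10.6) = -1.5900
  Pd branch = 1.77·Pd^0.52·e^(0.02·RH+f) = 5.262 μm/a
  Sd branch = 0.102·Sd^0.62·e^(0.033·RH+0.04·T) = 66.33 μm/a
  sum: 5.262 + 66.33 → r_corr = 71.6 μm/a
ISO 9223 Table 2 (carbon steel): 50 < 71.6 ≤ 80 μm/a ⇒ C4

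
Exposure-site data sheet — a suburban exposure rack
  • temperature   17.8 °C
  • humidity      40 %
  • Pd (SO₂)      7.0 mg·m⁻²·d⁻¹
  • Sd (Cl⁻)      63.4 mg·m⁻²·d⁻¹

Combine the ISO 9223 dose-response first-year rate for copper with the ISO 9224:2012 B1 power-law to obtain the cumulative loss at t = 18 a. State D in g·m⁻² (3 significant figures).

copper: T>10 °C ⇒ hinge -0.080·(17.8−10) = -0.6240
  SO₂ term: 0.0053·7.0^0.26·exp(0.059·40-0.6240) = 0.04988
  Sd branch = 0.01025·Sd^0.27·e^(0.036·RH+0.049·T) = 0.3173 μm/a
  r_corr = 0.04988 + 0.3173 = 0.3672 μm/a
Power-law: D(18) = r_corr · 18^0.667
  D(18) = 0.3672 × 18^0.667 = 0.3672 × 6.875 = 2.524 μm
  Mass loss = 2.524 μm × 8.96 g/cm³ = 22.62 g·m⁻²

D(18) = 22.6 g·m⁻²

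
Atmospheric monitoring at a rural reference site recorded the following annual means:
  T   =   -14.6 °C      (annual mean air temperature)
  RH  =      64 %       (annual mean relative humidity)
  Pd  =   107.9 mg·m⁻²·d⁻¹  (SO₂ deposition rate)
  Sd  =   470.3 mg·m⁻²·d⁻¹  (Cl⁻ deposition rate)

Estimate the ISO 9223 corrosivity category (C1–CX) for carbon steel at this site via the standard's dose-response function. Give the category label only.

C2

carbon steel: T≤10 °C ⇒ hinge +0.150·(-14.6−10) = -3.6900
  SO₂ term: 1.77·107.9^0.52·exp(0.02·64-3.6900) = 1.813
  Cl⁻ term: 0.102·470.3^0.62·exp(0.033·64+0.04·-14.6) = 21.33
  sum: 1.813 + 21.33 → r_corr = 23.15 μm/a
23.1 μm/a falls in (1.3, 25] for carbon steel → category C2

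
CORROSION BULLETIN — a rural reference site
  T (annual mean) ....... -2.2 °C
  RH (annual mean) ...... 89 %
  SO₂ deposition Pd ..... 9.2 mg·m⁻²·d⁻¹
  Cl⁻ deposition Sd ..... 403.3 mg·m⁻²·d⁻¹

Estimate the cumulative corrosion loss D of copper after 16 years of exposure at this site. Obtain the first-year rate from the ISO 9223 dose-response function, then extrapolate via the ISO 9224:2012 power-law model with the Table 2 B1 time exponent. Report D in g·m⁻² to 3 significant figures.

D(16) = 87.3 g·m⁻²

copper: T≤10 °C ⇒ hinge +0.126·(-2.2−10) = -1.5372
  SO₂ term: 0.0053·9.2^0.26·exp(0.059·89-1.5372) = 0.387
  Sd branch = 0.01025·Sd^0.27·e^(0.036·RH+0.049·T) = 1.145 μm/a
  r_corr = 0.387 + 1.145 = 1.532 μm/a
Power-law: D(16) = r_corr · 16^0.667
  D(16) = 1.532 × 16^0.667 = 1.532 × 6.355 = 9.738 μm
  Mass loss = 9.738 μm × 8.96 g/cm³ = 87.26 g·m⁻²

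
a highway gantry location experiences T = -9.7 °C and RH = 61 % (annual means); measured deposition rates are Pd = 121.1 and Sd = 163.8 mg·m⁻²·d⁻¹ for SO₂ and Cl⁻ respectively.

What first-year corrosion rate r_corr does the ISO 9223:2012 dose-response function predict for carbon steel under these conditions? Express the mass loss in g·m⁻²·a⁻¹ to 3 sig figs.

r_corr = 126 g·m⁻²·a⁻¹

carbon steel: temperature factor f = +0.150·(-19.7) = -2.9550
  SO₂ term: 1.77·121.1^0.52·exp(0.02·61-2.9550) = 3.782
  Cl⁻ term: 0.102·163.8^0.62·exp(0.033·61+0.04·-9.7) = 12.22
  r_corr = 3.782 + 12.22 = 16.01 μm/a
Convert to mass loss: 16.01 μm/a × 7.85 g/cm³ = 125.6 g·m⁻²·a⁻¹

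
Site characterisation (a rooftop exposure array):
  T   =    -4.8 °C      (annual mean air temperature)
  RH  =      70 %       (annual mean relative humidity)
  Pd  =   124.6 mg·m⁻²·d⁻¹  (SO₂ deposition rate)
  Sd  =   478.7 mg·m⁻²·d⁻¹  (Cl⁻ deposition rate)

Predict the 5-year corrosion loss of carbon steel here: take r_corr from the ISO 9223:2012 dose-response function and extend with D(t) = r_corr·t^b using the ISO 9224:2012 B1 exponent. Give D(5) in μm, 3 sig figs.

carbon steel: temperature factor f = +0.150·(-14.8) = -2.2200
  Pd branch = 1.77·Pd^0.52·e^(0.02·RH+f) = 9.583 μm/a
  Cl⁻ term: 0.102·478.7^0.62·exp(0.033·70+0.04·-4.8) = 38.91
  sum: 9.583 + 38.91 → r_corr = 48.49 μm/a
Power-law: D(5) = r_corr · 5^0.523
  D(5) = 48.49 × 5^0.523 = 48.49 × 2.32 = 112.5 μm

D(5) = 113 μm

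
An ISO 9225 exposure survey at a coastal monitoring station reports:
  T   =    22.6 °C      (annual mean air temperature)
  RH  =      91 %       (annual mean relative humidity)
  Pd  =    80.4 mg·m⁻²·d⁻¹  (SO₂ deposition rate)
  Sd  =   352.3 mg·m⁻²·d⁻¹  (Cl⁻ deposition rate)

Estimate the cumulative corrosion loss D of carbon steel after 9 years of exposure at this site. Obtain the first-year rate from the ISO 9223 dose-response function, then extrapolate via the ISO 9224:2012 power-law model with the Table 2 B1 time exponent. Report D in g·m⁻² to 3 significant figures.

carbon steel: T>10 °C ⇒ hinge -0.054·(22.6−10) = -0.6804
  Pd branch = 1.77·Pd^0.52·e^(0.02·RH+f) = 54.15 μm/a
  Cl⁻ term: 0.102·352.3^0.62·exp(0.033·91+0.04·22.6) = 192.5
  r_corr = 54.15 + 192.5 = 246.7 μm/a
ISO 9224: D(t) = r_corr · t^b with b = 0.523 (carbon steel, B1)
  D(9) = 246.7 × 9^0.523 = 246.7 × 3.156 = 778.4 μm
  Mass loss = 778.4 μm × 7.85 g/cm³ = 6110 g·m⁻²

D(9) = 6.11e+03 g·m⁻²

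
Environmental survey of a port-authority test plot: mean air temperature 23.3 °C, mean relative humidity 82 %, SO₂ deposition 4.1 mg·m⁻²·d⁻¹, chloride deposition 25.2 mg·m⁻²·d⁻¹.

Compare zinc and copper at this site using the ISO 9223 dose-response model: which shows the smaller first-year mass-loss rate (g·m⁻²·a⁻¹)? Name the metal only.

zinc: f(T) = -0.071·(T−10) [T>10 °C] = -0.9443
  Pd branch = 0.0129·Pd^0.44·e^(0.046·RH+f) = 0.4058 μm/a
  Sd branch = 0.0175·Sd^0.57·e^(0.008·RH+0.085·T) = 1.538 μm/a
  r_corr = 0.4058 + 1.538 = 1.943 μm/a
  mass loss = 1.943 μm/a × 7.14 g/cm³ = 13.88 g·m⁻²·a⁻¹
copper: f(T) = -0.080·(T−10) [T>10 °C] = -1.0640
  Pd branch = 0.0053·Pd^0.26·e^(0.059·RH+f) = 0.3331 μm/a
  Cl⁻ term: 0.01025·25.2^0.27·exp(0.036·82+0.049·23.3) = 1.469
  sum: 0.3331 + 1.469 → r_corr = 1.802 μm/a
  mass loss = 1.802 μm/a × 8.96 g/cm³ = 16.15 g·m⁻²·a⁻¹
Ordering by g·m⁻²·a⁻¹: copper (16.1) > zinc (13.9)

zinc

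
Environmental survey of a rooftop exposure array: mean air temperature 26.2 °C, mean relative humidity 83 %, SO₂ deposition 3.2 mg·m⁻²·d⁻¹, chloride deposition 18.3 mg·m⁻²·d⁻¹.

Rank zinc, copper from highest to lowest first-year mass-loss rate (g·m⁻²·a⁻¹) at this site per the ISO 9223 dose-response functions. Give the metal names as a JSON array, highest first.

["copper", "zinc"]

zinc: f(T) = -0.071·(T−10) [T>10 °C] = -1.1502
  Pd branch = 0.0129·Pd^0.44·e^(0.046·RH+f) = 0.3101 μm/a
  Sd branch = 0.0175·Sd^0.57·e^(0.008·RH+0.085·T) = 1.653 μm/a
  r_corr = 0.3101 + 1.653 = 1.963 μm/a
  mass loss = 1.963 μm/a × 7.14 g/cm³ = 14.01 g·m⁻²·a⁻¹
copper: temperature factor f = -0.080·(16.2) = -1.2960
  Pd branch = 0.0053·Pd^0.26·e^(0.059·RH+f) = 0.2627 μm/a
  Cl⁻ term: 0.01025·18.3^0.27·exp(0.036·83+0.049·26.2) = 1.61
  sum: 0.2627 + 1.61 → r_corr = 1.873 μm/a
  mass loss = 1.873 μm/a × 8.96 g/cm³ = 16.78 g·m⁻²·a⁻¹
Ordering by g·m⁻²·a⁻¹: copper (16.8) > zinc (14)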